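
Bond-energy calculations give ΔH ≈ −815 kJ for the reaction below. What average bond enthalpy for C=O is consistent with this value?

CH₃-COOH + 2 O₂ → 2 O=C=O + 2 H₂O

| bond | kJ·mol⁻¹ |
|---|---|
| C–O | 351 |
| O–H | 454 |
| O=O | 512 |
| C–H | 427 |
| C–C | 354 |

Let D be the C=O bond energy.
Σ(broken) = 1×354 + 3×427 + 1×351 + 1×D + 1×454 + 2×512 = 3464 + D
Σ(formed) = 4×D + 4×454 = 1816 + 4D
ΔH = Σ(broken) − Σ(formed) = (3464 + D) − (1816 + 4D) = +1648 − 3D
Setting this equal to −815 kJ gives 3D = 2463, so D = 821 kJ/mol.

D(C=O) ≈ 821 kJ/mol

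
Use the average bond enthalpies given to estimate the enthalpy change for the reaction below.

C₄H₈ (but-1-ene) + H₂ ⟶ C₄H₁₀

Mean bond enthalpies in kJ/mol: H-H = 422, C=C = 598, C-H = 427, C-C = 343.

ΔH ≈ −177 kJ

Bonds broken (reactants):
  C-C: 2 × 343 = 686
  C-H: 8 × 427 = 3416
  C=C: 1 × 598 = 598
  H-H: 1 × 422 = 422
  Σ(broken) = 5122 kJ
Bonds formed (products):
  C-C: 3 × 343 = 1029
  C-H: 10 × 427 = 4270
  Σ(formed) = 5299 kJ
ΔH = Σ(broken) − Σ(formed) = 5122 − 5299 = −177 kJ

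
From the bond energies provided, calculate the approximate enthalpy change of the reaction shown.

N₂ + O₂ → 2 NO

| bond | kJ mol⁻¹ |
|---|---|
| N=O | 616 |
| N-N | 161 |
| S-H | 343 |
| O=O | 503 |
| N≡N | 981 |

Bonds broken (reactants):
  N≡N: 1 × 981 = 981
  O=O: 1 × 503 = 503
  Σ(broken) = 1484 kJ
Bonds formed (products):
  N=O: 2 × 616 = 1232
  Σ(formed) = 1232 kJ
ΔH = Σ(broken) − Σ(formed) = 1484 − 1232 = +252 kJ

ΔH ≈ +252 kJ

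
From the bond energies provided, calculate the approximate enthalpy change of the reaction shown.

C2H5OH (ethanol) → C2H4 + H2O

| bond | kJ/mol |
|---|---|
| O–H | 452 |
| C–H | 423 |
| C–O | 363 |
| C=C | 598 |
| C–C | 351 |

Bonds broken (reactants):
  C–C: 1 × 351 = 351
  C–H: 5 × 423 = 2115
  C–O: 1 × 363 = 363
  O–H: 1 × 452 = 452
  Σ(broken) = 3281 kJ
Bonds formed (products):
  C–H: 4 × 423 = 1692
  C=C: 1 × 598 = 598
  O–H: 2 × 452 = 904
  Σ(formed) = 3194 kJ
ΔH = Σ(broken) − Σ(formed) = 3281 − 3194 = +87 kJ

ΔH ≈ +87 kJ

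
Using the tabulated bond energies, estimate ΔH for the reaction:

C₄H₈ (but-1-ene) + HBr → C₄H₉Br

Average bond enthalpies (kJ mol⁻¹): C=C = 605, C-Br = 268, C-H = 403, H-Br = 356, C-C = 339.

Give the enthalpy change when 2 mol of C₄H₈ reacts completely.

Bonds broken (reactants):
  C-C: 2 × 339 = 678
  C-H: 8 × 403 = 3224
  C=C: 1 × 605 = 605
  H-Br: 1 × 356 = 356
  Σ(broken) = 4863 kJ
Bonds formed (products):
  C-Br: 1 × 268 = 268
  C-C: 3 × 339 = 1017
  C-H: 9 × 403 = 3627
  Σ(formed) = 4912 kJ
ΔH = Σ(broken) − Σ(formed) = 4863 − 4912 = −49 kJ
For 2× the reaction as written: 2 × (−49) = −98 kJ

ΔH = −98 kJ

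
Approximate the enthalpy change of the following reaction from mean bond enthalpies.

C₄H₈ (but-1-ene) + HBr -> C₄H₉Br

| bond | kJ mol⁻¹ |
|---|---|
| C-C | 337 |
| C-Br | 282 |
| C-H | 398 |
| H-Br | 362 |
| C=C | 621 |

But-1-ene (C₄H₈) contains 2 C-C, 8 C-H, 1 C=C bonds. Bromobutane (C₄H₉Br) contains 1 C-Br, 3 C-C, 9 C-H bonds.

ΔH ≈ −34 kJ

Bonds broken (reactants):
  C-C: 2 × 337 = 674
  C-H: 8 × 398 = 3184
  C=C: 1 × 621 = 621
  H-Br: 1 × 362 = 362
  Σ(broken) = 4841 kJ
Bonds formed (products):
  C-Br: 1 × 282 = 282
  C-C: 3 × 337 = 1011
  C-H: 9 × 398 = 3582
  Σ(formed) = 4875 kJ
ΔH = Σ(broken) − Σ(formed) = 4841 − 4875 = −34 kJ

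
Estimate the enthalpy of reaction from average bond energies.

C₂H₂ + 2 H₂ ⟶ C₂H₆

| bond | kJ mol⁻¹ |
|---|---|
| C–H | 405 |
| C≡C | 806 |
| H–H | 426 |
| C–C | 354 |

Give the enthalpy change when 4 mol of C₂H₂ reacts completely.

Bonds broken (reactants):
  C≡C: 1 × 806 = 806
  C–H: 2 × 405 = 810
  H–H: 2 × 426 = 852
  Σ(broken) = 2468 kJ
Bonds formed (products):
  C–C: 1 × 354 = 354
  C–H: 6 × 405 = 2430
  Σ(formed) = 2784 kJ
ΔH = Σ(broken) − Σ(formed) = 2468 − 2784 = −316 kJ
For 4× the reaction as written: 4 × (−316) = −1264 kJ

ΔH = −1264 kJ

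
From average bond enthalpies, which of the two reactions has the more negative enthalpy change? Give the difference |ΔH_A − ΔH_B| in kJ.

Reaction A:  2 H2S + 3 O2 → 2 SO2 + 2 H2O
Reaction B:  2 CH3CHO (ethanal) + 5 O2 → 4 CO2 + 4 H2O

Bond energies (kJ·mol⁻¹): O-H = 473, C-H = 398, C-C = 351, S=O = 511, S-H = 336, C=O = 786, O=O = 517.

Reaction A:
  Bonds broken (reactants):
    O=O: 3 × 517 = 1551
    S-H: 4 × 336 = 1344
    Σ(broken) = 2895 kJ
  Bonds formed (products):
    O-H: 4 × 473 = 1892
    S=O: 4 × 511 = 2044
    Σ(formed) = 3936 kJ
  ΔH_A = 2895 − 3936 = −1041 kJ
Reaction B:
  Bonds broken (reactants):
    C-C: 2 × 351 = 702
    C-H: 8 × 398 = 3184
    C=O: 2 × 786 = 1572
    O=O: 5 × 517 = 2585
    Σ(broken) = 8043 kJ
  Bonds formed (products):
    C=O: 8 × 786 = 6288
    O-H: 8 × 473 = 3784
    Σ(formed) = 10072 kJ
  ΔH_B = 8043 − 10072 = −2029 kJ
ΔH_A − ΔH_B = +988 kJ, so reaction B has the more negative ΔH; |ΔH_A − ΔH_B| = 988 kJ.

Reaction B, by 988 kJ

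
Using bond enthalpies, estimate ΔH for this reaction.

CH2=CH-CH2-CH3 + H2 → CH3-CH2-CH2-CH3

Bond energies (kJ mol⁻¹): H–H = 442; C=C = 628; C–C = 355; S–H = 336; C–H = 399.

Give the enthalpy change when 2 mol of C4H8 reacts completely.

ΔH = −166 kJ

Bonds broken (reactants):
  C–C: 2 × 355 = 710
  C–H: 8 × 399 = 3192
  C=C: 1 × 628 = 628
  H–H: 1 × 442 = 442
  Σ(broken) = 4972 kJ
Bonds formed (products):
  C–C: 3 × 355 = 1065
  C–H: 10 × 399 = 3990
  Σ(formed) = 5055 kJ
ΔH = Σ(broken) − Σ(formed) = 4972 − 5055 = −83 kJ
For 2× the reaction as written: 2 × (−83) = −166 kJ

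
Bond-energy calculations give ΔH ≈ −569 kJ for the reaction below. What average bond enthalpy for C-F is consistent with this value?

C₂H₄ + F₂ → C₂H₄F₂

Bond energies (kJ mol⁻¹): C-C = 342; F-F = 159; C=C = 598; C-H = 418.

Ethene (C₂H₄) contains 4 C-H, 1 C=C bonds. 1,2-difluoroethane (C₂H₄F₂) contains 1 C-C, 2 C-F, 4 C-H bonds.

Let D be the C-F bond energy.
Σ(broken) = 4×418 + 1×598 + 1×159 = 2429
Σ(formed) = 1×342 + 2×D + 4×418 = 2014 + 2D
ΔH = Σ(broken) − Σ(formed) = (2429) − (2014 + 2D) = +415 − 2D
Setting this equal to −569 kJ gives 2D = 984, so D = 492 kJ/mol.

D(C-F) ≈ 492 kJ/mol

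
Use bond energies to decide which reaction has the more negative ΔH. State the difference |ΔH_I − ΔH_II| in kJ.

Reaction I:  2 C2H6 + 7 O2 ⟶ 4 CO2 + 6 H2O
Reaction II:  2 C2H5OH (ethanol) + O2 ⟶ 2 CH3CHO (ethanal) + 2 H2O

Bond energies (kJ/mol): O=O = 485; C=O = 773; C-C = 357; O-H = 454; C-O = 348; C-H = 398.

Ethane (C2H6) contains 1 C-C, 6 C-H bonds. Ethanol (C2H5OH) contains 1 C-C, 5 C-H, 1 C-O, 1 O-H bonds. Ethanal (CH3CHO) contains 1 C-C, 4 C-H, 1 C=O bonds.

Reaction I:
  Bonds broken (reactants):
    C-C: 2 × 357 = 714
    C-H: 12 × 398 = 4776
    O=O: 7 × 485 = 3395
    Σ(broken) = 8885 kJ
  Bonds formed (products):
    C=O: 8 × 773 = 6184
    O-H: 12 × 454 = 5448
    Σ(formed) = 11632 kJ
  ΔH_I = 8885 − 11632 = −2747 kJ
Reaction II:
  Bonds broken (reactants):
    C-C: 2 × 357 = 714
    C-H: 10 × 398 = 3980
    C-O: 2 × 348 = 696
    O-H: 2 × 454 = 908
    O=O: 1 × 485 = 485
    Σ(broken) = 6783 kJ
  Bonds formed (products):
    C-C: 2 × 357 = 714
    C-H: 8 × 398 = 3184
    C=O: 2 × 773 = 1546
    O-H: 4 × 454 = 1816
    Σ(formed) = 7260 kJ
  ΔH_II = 6783 − 7260 = −477 kJ
ΔH_I − ΔH_II = −2270 kJ, so reaction I has the more negative ΔH; |ΔH_I − ΔH_II| = 2270 kJ.

Reaction I, by 2270 kJ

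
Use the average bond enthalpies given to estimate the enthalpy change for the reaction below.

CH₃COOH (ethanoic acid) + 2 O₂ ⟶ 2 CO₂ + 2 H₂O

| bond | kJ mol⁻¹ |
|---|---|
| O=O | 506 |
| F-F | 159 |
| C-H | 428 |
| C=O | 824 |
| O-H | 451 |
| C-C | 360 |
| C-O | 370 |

Bonds broken (reactants):
  C-C: 1 × 360 = 360
  C-H: 3 × 428 = 1284
  C-O: 1 × 370 = 370
  C=O: 1 × 824 = 824
  O-H: 1 × 451 = 451
  O=O: 2 × 506 = 1012
  Σ(broken) = 4301 kJ
Bonds formed (products):
  C=O: 4 × 824 = 3296
  O-H: 4 × 451 = 1804
  Σ(formed) = 5100 kJ
ΔH = Σ(broken) − Σ(formed) = 4301 − 5100 = −799 kJ

ΔH ≈ −799 kJ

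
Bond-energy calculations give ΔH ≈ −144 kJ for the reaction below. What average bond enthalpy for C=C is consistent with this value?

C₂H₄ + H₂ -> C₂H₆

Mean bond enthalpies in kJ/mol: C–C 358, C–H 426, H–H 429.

D(C=C) ≈ 637 kJ/mol

Let D be the C=C bond energy.
Σ(broken) = 4×426 + 1×D + 1×429 = 2133 + D
Σ(formed) = 1×358 + 6×426 = 2914
ΔH = Σ(broken) − Σ(formed) = (2133 + D) − (2914) = −781 + D
Setting this equal to −144 kJ gives D = 637 kJ/mol.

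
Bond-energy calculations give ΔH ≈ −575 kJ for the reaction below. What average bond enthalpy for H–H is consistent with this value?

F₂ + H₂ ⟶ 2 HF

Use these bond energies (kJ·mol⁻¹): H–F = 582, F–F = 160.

D(H–H) ≈ 429 kJ/mol

Let D be the H–H bond energy.
Σ(broken) = 1×160 + 1×D = 160 + D
Σ(formed) = 2×582 = 1164
ΔH = Σ(broken) − Σ(formed) = (160 + D) − (1164) = −1004 + D
Setting this equal to −575 kJ gives D = 429 kJ/mol.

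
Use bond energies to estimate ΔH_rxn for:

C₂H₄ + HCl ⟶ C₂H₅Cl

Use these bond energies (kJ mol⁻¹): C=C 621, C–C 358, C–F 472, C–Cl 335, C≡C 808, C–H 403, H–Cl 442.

Bonds broken (reactants):
  C–H: 4 × 403 = 1612
  C=C: 1 × 621 = 621
  H–Cl: 1 × 442 = 442
  Σ(broken) = 2675 kJ
Bonds formed (products):
  C–C: 1 × 358 = 358
  C–Cl: 1 × 335 = 335
  C–H: 5 × 403 = 2015
  Σ(formed) = 2708 kJ
ΔH = Σ(broken) − Σ(formed) = 2675 − 2708 = −33 kJ

ΔH ≈ −33 kJ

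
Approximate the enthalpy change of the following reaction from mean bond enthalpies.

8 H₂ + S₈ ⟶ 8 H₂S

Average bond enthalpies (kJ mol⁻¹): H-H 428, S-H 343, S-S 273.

ΔH ≈ +120 kJ

Bonds broken (reactants):
  H-H: 8 × 428 = 3424
  S-S: 8 × 273 = 2184
  Σ(broken) = 5608 kJ
Bonds formed (products):
  S-H: 16 × 343 = 5488
  Σ(formed) = 5488 kJ
ΔH = Σ(broken) − Σ(formed) = 5608 − 5488 = +120 kJ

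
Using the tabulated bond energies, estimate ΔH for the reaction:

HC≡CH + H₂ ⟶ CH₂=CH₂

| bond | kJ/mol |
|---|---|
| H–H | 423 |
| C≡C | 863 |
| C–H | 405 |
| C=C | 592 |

ΔH ≈ −116 kJ

Bonds broken (reactants):
  C≡C: 1 × 863 = 863
  C–H: 2 × 405 = 810
  H–H: 1 × 423 = 423
  Σ(broken) = 2096 kJ
Bonds formed (products):
  C–H: 4 × 405 = 1620
  C=C: 1 × 592 = 592
  Σ(formed) = 2212 kJ
ΔH = Σ(broken) − Σ(formed) = 2096 − 2212 = −116 kJ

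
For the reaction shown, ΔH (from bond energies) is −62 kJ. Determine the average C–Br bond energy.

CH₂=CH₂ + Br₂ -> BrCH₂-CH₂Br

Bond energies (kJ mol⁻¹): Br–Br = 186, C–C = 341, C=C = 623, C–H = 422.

D(C–Br) ≈ 265 kJ/mol

Let D be the C–Br bond energy.
Σ(broken) = 1×186 + 4×422 + 1×623 = 2497
Σ(formed) = 2×D + 1×341 + 4×422 = 2029 + 2D
ΔH = Σ(broken) − Σ(formed) = (2497) − (2029 + 2D) = +468 − 2D
Setting this equal to −62 kJ gives 2D = 530, so D = 265 kJ/mol.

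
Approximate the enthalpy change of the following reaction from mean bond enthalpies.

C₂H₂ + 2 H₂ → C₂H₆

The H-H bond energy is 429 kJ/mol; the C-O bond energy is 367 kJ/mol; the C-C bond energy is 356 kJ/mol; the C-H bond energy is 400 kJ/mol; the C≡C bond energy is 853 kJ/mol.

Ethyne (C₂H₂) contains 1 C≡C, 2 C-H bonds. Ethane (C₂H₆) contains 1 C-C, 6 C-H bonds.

ΔH ≈ −245 kJ

Bonds broken (reactants):
  C≡C: 1 × 853 = 853
  C-H: 2 × 400 = 800
  H-H: 2 × 429 = 858
  Σ(broken) = 2511 kJ
Bonds formed (products):
  C-C: 1 × 356 = 356
  C-H: 6 × 400 = 2400
  Σ(formed) = 2756 kJ
ΔH = Σ(broken) − Σ(formed) = 2511 − 2756 = −245 kJ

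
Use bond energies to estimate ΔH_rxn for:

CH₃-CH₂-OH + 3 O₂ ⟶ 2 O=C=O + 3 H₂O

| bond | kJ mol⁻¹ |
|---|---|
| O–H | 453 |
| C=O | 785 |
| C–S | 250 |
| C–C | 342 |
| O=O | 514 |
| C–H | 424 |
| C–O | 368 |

ΔH ≈ −1033 kJ

Bonds broken (reactants):
  C–C: 1 × 342 = 342
  C–H: 5 × 424 = 2120
  C–O: 1 × 368 = 368
  O–H: 1 × 453 = 453
  O=O: 3 × 514 = 1542
  Σ(broken) = 4825 kJ
Bonds formed (products):
  C=O: 4 × 785 = 3140
  O–H: 6 × 453 = 2718
  Σ(formed) = 5858 kJ
ΔH = Σ(broken) − Σ(formed) = 4825 − 5858 = −1033 kJ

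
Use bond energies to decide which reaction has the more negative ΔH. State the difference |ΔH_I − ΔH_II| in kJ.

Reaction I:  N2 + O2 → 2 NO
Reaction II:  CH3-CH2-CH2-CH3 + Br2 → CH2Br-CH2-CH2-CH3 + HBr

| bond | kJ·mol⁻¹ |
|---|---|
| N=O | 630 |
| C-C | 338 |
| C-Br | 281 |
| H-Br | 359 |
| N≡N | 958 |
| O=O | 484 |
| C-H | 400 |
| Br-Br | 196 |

Reaction I:
  Bonds broken (reactants):
    N≡N: 1 × 958 = 958
    O=O: 1 × 484 = 484
    Σ(broken) = 1442 kJ
  Bonds formed (products):
    N=O: 2 × 630 = 1260
    Σ(formed) = 1260 kJ
  ΔH_I = 1442 − 1260 = +182 kJ
Reaction II:
  Bonds broken (reactants):
    Br-Br: 1 × 196 = 196
    C-C: 3 × 338 = 1014
    C-H: 10 × 400 = 4000
    Σ(broken) = 5210 kJ
  Bonds formed (products):
    C-Br: 1 × 281 = 281
    C-C: 3 × 338 = 1014
    C-H: 9 × 400 = 3600
    H-Br: 1 × 359 = 359
    Σ(formed) = 5254 kJ
  ΔH_II = 5210 − 5254 = −44 kJ
ΔH_I − ΔH_II = +226 kJ, so reaction II has the more negative ΔH; |ΔH_I − ΔH_II| = 226 kJ.

Reaction II, by 226 kJ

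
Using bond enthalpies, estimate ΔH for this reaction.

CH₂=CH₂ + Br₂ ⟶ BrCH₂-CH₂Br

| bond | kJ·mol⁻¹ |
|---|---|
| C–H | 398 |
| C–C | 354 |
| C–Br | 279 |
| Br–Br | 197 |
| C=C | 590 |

ΔH ≈ −125 kJ

Bonds broken (reactants):
  Br–Br: 1 × 197 = 197
  C–H: 4 × 398 = 1592
  C=C: 1 × 590 = 590
  Σ(broken) = 2379 kJ
Bonds formed (products):
  C–Br: 2 × 279 = 558
  C–C: 1 × 354 = 354
  C–H: 4 × 398 = 1592
  Σ(formed) = 2504 kJ
ΔH = Σ(broken) − Σ(formed) = 2379 − 2504 = −125 kJ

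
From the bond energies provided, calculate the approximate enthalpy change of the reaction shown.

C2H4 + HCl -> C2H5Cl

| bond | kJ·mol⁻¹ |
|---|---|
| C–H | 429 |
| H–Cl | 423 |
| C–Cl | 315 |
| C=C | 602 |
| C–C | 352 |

Bonds broken (reactants):
  C–H: 4 × 429 = 1716
  C=C: 1 × 602 = 602
  H–Cl: 1 × 423 = 423
  Σ(broken) = 2741 kJ
Bonds formed (products):
  C–C: 1 × 352 = 352
  C–Cl: 1 × 315 = 315
  C–H: 5 × 429 = 2145
  Σ(formed) = 2812 kJ
ΔH = Σ(broken) − Σ(formed) = 2741 − 2812 = −71 kJ

ΔH ≈ −71 kJ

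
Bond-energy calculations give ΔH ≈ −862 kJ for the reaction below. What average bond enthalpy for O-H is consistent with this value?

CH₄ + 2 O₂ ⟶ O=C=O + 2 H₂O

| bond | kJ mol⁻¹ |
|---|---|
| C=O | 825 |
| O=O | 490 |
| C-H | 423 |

D(O-H) ≈ 471 kJ/mol

Let D be the O-H bond energy.
Σ(broken) = 4×423 + 2×490 = 2672
Σ(formed) = 2×825 + 4×D = 1650 + 4D
ΔH = Σ(broken) − Σ(formed) = (2672) − (1650 + 4D) = +1022 − 4D
Setting this equal to −862 kJ gives 4D = 1884, so D = 471 kJ/mol.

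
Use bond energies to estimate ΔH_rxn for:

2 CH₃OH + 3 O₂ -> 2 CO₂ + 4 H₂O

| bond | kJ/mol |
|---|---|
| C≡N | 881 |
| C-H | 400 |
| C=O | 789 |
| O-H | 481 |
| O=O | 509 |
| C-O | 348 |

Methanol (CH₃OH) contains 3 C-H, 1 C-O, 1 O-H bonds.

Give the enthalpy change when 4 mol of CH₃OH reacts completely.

Bonds broken (reactants):
  C-H: 6 × 400 = 2400
  C-O: 2 × 348 = 696
  O-H: 2 × 481 = 962
  O=O: 3 × 509 = 1527
  Σ(broken) = 5585 kJ
Bonds formed (products):
  C=O: 4 × 789 = 3156
  O-H: 8 × 481 = 3848
  Σ(formed) = 7004 kJ
ΔH = Σ(broken) − Σ(formed) = 5585 − 7004 = −1419 kJ
For 2× the reaction as written: 2 × (−1419) = −2838 kJ

ΔH = −2838 kJ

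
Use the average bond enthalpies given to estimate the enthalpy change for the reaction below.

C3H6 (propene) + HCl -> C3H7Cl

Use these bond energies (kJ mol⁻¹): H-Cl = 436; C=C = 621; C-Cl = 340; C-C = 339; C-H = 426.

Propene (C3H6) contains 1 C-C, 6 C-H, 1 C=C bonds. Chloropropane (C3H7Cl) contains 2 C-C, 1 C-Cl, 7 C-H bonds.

Bonds broken (reactants):
  C-C: 1 × 339 = 339
  C-H: 6 × 426 = 2556
  C=C: 1 × 621 = 621
  H-Cl: 1 × 436 = 436
  Σ(broken) = 3952 kJ
Bonds formed (products):
  C-C: 2 × 339 = 678
  C-Cl: 1 × 340 = 340
  C-H: 7 × 426 = 2982
  Σ(formed) = 4000 kJ
ΔH = Σ(broken) − Σ(formed) = 3952 − 4000 = −48 kJ

ΔH ≈ −48 kJ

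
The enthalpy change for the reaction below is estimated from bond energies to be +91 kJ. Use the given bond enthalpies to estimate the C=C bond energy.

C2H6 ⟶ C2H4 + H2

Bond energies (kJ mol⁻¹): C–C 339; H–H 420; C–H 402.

D(C=C) ≈ 632 kJ/mol

Let D be the C=C bond energy.
Σ(broken) = 1×339 + 6×402 = 2751
Σ(formed) = 4×402 + 1×D + 1×420 = 2028 + D
ΔH = Σ(broken) − Σ(formed) = (2751) − (2028 + D) = +723 − D
Setting this equal to +91 kJ gives D = 632 kJ/mol.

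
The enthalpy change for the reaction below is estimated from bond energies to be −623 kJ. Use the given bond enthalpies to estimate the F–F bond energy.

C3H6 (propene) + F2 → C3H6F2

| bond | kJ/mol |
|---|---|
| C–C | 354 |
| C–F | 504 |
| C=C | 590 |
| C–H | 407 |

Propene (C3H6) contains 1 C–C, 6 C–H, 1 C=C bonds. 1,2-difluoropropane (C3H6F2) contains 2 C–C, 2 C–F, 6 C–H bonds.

D(F–F) ≈ 149 kJ/mol

Let D be the F–F bond energy.
Σ(broken) = 1×354 + 6×407 + 1×590 + 1×D = 3386 + D
Σ(formed) = 2×354 + 2×504 + 6×407 = 4158
ΔH = Σ(broken) − Σ(formed) = (3386 + D) − (4158) = −772 + D
Setting this equal to −623 kJ gives D = 149 kJ/mol.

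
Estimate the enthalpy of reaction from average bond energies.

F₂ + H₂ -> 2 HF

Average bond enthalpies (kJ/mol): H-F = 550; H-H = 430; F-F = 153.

Bonds broken (reactants):
  F-F: 1 × 153 = 153
  H-H: 1 × 430 = 430
  Σ(broken) = 583 kJ
Bonds formed (products):
  H-F: 2 × 550 = 1100
  Σ(formed) = 1100 kJ
ΔH = Σ(broken) − Σ(formed) = 583 − 1100 = −517 kJ

ΔH ≈ −517 kJ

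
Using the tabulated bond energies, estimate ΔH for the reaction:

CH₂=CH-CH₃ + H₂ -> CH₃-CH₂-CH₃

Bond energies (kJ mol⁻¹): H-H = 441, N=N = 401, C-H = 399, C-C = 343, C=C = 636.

Bonds broken (reactants):
  C-C: 1 × 343 = 343
  C-H: 6 × 399 = 2394
  C=C: 1 × 636 = 636
  H-H: 1 × 441 = 441
  Σ(broken) = 3814 kJ
Bonds formed (products):
  C-C: 2 × 343 = 686
  C-H: 8 × 399 = 3192
  Σ(formed) = 3878 kJ
ΔH = Σ(broken) − Σ(formed) = 3814 − 3878 = −64 kJ

ΔH ≈ −64 kJ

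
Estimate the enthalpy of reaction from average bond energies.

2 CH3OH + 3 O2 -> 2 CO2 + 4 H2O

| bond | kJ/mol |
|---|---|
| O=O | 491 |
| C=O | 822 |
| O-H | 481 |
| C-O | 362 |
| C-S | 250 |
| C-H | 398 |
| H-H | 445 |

ΔH ≈ −1589 kJ

Bonds broken (reactants):
  C-H: 6 × 398 = 2388
  C-O: 2 × 362 = 724
  O-H: 2 × 481 = 962
  O=O: 3 × 491 = 1473
  Σ(broken) = 5547 kJ
Bonds formed (products):
  C=O: 4 × 822 = 3288
  O-H: 8 × 481 = 3848
  Σ(formed) = 7136 kJ
ΔH = Σ(broken) − Σ(formed) = 5547 − 7136 = −1589 kJ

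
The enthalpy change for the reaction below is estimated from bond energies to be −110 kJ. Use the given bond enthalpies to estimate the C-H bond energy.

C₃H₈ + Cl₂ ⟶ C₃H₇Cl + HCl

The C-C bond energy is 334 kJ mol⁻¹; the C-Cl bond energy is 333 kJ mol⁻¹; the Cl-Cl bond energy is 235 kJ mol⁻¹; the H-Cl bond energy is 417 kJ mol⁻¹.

Let D be the C-H bond energy.
Σ(broken) = 2×334 + 8×D + 1×235 = 903 + 8D
Σ(formed) = 2×334 + 1×333 + 7×D + 1×417 = 1418 + 7D
ΔH = Σ(broken) − Σ(formed) = (903 + 8D) − (1418 + 7D) = −515 + D
Setting this equal to −110 kJ gives D = 405 kJ/mol.

D(C-H) ≈ 405 kJ/mol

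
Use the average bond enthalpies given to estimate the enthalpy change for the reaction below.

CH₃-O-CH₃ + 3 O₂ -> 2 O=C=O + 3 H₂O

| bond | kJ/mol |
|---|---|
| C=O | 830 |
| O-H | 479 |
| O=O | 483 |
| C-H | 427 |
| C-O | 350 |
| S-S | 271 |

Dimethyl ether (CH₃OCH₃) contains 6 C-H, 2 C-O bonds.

ΔH ≈ −1483 kJ

Bonds broken (reactants):
  C-H: 6 × 427 = 2562
  C-O: 2 × 350 = 700
  O=O: 3 × 483 = 1449
  Σ(broken) = 4711 kJ
Bonds formed (products):
  C=O: 4 × 830 = 3320
  O-H: 6 × 479 = 2874
  Σ(formed) = 6194 kJ
ΔH = Σ(broken) − Σ(formed) = 4711 − 6194 = −1483 kJ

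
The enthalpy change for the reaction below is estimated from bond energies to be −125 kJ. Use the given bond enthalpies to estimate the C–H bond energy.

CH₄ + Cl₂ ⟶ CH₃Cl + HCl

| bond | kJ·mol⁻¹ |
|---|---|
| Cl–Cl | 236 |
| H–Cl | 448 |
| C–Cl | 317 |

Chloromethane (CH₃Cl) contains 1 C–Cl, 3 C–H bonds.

Let D be the C–H bond energy.
Σ(broken) = 4×D + 1×236 = 236 + 4D
Σ(formed) = 1×317 + 3×D + 1×448 = 765 + 3D
ΔH = Σ(broken) − Σ(formed) = (236 + 4D) − (765 + 3D) = −529 + D
Setting this equal to −125 kJ gives D = 404 kJ/mol.

D(C–H) ≈ 404 kJ/mol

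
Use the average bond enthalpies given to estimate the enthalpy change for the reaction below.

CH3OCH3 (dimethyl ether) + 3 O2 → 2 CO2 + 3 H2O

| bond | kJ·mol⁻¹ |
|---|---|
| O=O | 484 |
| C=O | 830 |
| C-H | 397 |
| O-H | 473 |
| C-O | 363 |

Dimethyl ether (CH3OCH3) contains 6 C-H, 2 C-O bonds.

ΔH ≈ −1598 kJ

Bonds broken (reactants):
  C-H: 6 × 397 = 2382
  C-O: 2 × 363 = 726
  O=O: 3 × 484 = 1452
  Σ(broken) = 4560 kJ
Bonds formed (products):
  C=O: 4 × 830 = 3320
  O-H: 6 × 473 = 2838
  Σ(formed) = 6158 kJ
ΔH = Σ(broken) − Σ(formed) = 4560 − 6158 = −1598 kJ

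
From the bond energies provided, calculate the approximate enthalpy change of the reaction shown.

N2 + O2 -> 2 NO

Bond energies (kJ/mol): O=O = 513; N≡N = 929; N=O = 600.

Bonds broken (reactants):
  N≡N: 1 × 929 = 929
  O=O: 1 × 513 = 513
  Σ(broken) = 1442 kJ
Bonds formed (products):
  N=O: 2 × 600 = 1200
  Σ(formed) = 1200 kJ
ΔH = Σ(broken) − Σ(formed) = 1442 − 1200 = +242 kJ

ΔH ≈ +242 kJ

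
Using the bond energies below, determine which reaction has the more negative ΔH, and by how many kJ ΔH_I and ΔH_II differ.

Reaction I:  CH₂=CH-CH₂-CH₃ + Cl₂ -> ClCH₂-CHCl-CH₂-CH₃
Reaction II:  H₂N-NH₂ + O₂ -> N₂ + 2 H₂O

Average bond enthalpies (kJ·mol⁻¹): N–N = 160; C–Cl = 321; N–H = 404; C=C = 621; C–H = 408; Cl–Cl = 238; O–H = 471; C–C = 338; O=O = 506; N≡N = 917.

Reaction II, by 398 kJ

Reaction I:
  Bonds broken (reactants):
    C–C: 2 × 338 = 676
    C–H: 8 × 408 = 3264
    C=C: 1 × 621 = 621
    Cl–Cl: 1 × 238 = 238
    Σ(broken) = 4799 kJ
  Bonds formed (products):
    C–C: 3 × 338 = 1014
    C–Cl: 2 × 321 = 642
    C–H: 8 × 408 = 3264
    Σ(formed) = 4920 kJ
  ΔH_I = 4799 − 4920 = −121 kJ
Reaction II:
  Bonds broken (reactants):
    N–H: 4 × 404 = 1616
    N–N: 1 × 160 = 160
    O=O: 1 × 506 = 506
    Σ(broken) = 2282 kJ
  Bonds formed (products):
    N≡N: 1 × 917 = 917
    O–H: 4 × 471 = 1884
    Σ(formed) = 2801 kJ
  ΔH_II = 2282 − 2801 = −519 kJ
ΔH_I − ΔH_II = +398 kJ, so reaction II has the more negative ΔH; |ΔH_I − ΔH_II| = 398 kJ.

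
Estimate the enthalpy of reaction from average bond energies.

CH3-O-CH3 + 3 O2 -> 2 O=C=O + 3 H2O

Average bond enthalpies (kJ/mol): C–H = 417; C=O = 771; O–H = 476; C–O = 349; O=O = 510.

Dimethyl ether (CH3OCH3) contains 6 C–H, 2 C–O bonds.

ΔH ≈ −1210 kJ

Bonds broken (reactants):
  C–H: 6 × 417 = 2502
  C–O: 2 × 349 = 698
  O=O: 3 × 510 = 1530
  Σ(broken) = 4730 kJ
Bonds formed (products):
  C=O: 4 × 771 = 3084
  O–H: 6 × 476 = 2856
  Σ(formed) = 5940 kJ
ΔH = Σ(broken) − Σ(formed) = 4730 − 5940 = −1210 kJ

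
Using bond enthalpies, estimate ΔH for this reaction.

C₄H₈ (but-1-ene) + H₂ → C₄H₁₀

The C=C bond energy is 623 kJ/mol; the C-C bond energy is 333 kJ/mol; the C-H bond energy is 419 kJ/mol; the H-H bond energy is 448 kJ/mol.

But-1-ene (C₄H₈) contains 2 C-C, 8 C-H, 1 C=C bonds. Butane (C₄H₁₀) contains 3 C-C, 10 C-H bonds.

ΔH ≈ −100 kJ

Bonds broken (reactants):
  C-C: 2 × 333 = 666
  C-H: 8 × 419 = 3352
  C=C: 1 × 623 = 623
  H-H: 1 × 448 = 448
  Σ(broken) = 5089 kJ
Bonds formed (products):
  C-C: 3 × 333 = 999
  C-H: 10 × 419 = 4190
  Σ(formed) = 5189 kJ
ΔH = Σ(broken) − Σ(formed) = 5089 − 5189 = −100 kJ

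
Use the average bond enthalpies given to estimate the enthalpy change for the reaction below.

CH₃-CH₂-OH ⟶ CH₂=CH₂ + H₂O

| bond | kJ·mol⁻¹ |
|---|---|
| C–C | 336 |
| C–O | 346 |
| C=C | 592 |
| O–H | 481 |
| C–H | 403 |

Bonds broken (reactants):
  C–C: 1 × 336 = 336
  C–H: 5 × 403 = 2015
  C–O: 1 × 346 = 346
  O–H: 1 × 481 = 481
  Σ(broken) = 3178 kJ
Bonds formed (products):
  C–H: 4 × 403 = 1612
  C=C: 1 × 592 = 592
  O–H: 2 × 481 = 962
  Σ(formed) = 3166 kJ
ΔH = Σ(broken) − Σ(formed) = 3178 − 3166 = +12 kJ

ΔH ≈ +12 kJ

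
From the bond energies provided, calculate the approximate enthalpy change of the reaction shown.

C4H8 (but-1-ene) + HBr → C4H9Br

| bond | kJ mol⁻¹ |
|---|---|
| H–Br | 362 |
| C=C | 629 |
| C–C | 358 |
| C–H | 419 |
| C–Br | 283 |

Bonds broken (reactants):
  C–C: 2 × 358 = 716
  C–H: 8 × 419 = 3352
  C=C: 1 × 629 = 629
  H–Br: 1 × 362 = 362
  Σ(broken) = 5059 kJ
Bonds formed (products):
  C–Br: 1 × 283 = 283
  C–C: 3 × 358 = 1074
  C–H: 9 × 419 = 3771
  Σ(formed) = 5128 kJ
ΔH = Σ(broken) − Σ(formed) = 5059 − 5128 = −69 kJ

ΔH ≈ −69 kJ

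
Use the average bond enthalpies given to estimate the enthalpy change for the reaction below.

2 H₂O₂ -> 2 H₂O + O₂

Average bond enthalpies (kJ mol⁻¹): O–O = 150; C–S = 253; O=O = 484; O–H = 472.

Bonds broken (reactants):
  O–H: 4 × 472 = 1888
  O–O: 2 × 150 = 300
  Σ(broken) = 2188 kJ
Bonds formed (products):
  O–H: 4 × 472 = 1888
  O=O: 1 × 484 = 484
  Σ(formed) = 2372 kJ
ΔH = Σ(broken) − Σ(formed) = 2188 − 2372 = −184 kJ

ΔH ≈ −184 kJ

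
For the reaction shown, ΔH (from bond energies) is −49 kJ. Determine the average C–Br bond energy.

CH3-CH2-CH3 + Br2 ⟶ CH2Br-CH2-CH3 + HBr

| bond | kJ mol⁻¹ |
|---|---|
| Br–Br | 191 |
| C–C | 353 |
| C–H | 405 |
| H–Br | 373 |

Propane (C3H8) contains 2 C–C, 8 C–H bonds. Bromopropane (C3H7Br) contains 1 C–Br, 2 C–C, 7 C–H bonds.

D(C–Br) ≈ 272 kJ/mol

Let D be the C–Br bond energy.
Σ(broken) = 1×191 + 2×353 + 8×405 = 4137
Σ(formed) = 1×D + 2×353 + 7×405 + 1×373 = 3914 + D
ΔH = Σ(broken) − Σ(formed) = (4137) − (3914 + D) = +223 − D
Setting this equal to −49 kJ gives D = 272 kJ/mol.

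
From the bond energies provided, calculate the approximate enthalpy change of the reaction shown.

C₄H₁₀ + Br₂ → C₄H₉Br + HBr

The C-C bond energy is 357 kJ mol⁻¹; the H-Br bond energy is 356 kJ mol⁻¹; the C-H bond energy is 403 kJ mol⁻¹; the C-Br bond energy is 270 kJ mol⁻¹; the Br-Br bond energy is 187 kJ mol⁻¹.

Bonds broken (reactants):
  Br-Br: 1 × 187 = 187
  C-C: 3 × 357 = 1071
  C-H: 10 × 403 = 4030
  Σ(broken) = 5288 kJ
Bonds formed (products):
  C-Br: 1 × 270 = 270
  C-C: 3 × 357 = 1071
  C-H: 9 × 403 = 3627
  H-Br: 1 × 356 = 356
  Σ(formed) = 5324 kJ
ΔH = Σ(broken) − Σ(formed) = 5288 − 5324 = −36 kJ

ΔH ≈ −36 kJ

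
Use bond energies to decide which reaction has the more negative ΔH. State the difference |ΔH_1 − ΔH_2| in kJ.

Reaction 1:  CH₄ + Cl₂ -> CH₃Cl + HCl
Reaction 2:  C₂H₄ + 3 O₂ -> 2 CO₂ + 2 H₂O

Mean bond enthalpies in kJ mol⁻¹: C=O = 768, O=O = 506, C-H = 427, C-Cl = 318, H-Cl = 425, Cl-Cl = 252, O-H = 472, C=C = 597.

Reaction 1:
  Bonds broken (reactants):
    C-H: 4 × 427 = 1708
    Cl-Cl: 1 × 252 = 252
    Σ(broken) = 1960 kJ
  Bonds formed (products):
    C-Cl: 1 × 318 = 318
    C-H: 3 × 427 = 1281
    H-Cl: 1 × 425 = 425
    Σ(formed) = 2024 kJ
  ΔH_1 = 1960 − 2024 = −64 kJ
Reaction 2:
  Bonds broken (reactants):
    C-H: 4 × 427 = 1708
    C=C: 1 × 597 = 597
    O=O: 3 × 506 = 1518
    Σ(broken) = 3823 kJ
  Bonds formed (products):
    C=O: 4 × 768 = 3072
    O-H: 4 × 472 = 1888
    Σ(formed) = 4960 kJ
  ΔH_2 = 3823 − 4960 = −1137 kJ
ΔH_1 − ΔH_2 = +1073 kJ, so reaction 2 has the more negative ΔH; |ΔH_1 − ΔH_2| = 1073 kJ.

Reaction 2, by 1073 kJ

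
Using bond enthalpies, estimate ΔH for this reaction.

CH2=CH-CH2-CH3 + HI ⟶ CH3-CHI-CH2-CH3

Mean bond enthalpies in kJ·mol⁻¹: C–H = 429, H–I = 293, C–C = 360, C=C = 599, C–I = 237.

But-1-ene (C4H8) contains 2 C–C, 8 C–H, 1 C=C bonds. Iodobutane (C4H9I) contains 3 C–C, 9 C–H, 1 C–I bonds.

ΔH ≈ −134 kJ

Bonds broken (reactants):
  C–C: 2 × 360 = 720
  C–H: 8 × 429 = 3432
  C=C: 1 × 599 = 599
  H–I: 1 × 293 = 293
  Σ(broken) = 5044 kJ
Bonds formed (products):
  C–C: 3 × 360 = 1080
  C–H: 9 × 429 = 3861
  C–I: 1 × 237 = 237
  Σ(formed) = 5178 kJ
ΔH = Σ(broken) − Σ(formed) = 5044 − 5178 = −134 kJ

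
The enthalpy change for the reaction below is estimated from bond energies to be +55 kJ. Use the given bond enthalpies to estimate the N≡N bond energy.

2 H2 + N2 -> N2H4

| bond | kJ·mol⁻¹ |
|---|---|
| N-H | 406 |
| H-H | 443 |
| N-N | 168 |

Let D be the N≡N bond energy.
Σ(broken) = 2×443 + 1×D = 886 + D
Σ(formed) = 4×406 + 1×168 = 1792
ΔH = Σ(broken) − Σ(formed) = (886 + D) − (1792) = −906 + D
Setting this equal to +55 kJ gives D = 961 kJ/mol.

D(N≡N) ≈ 961 kJ/mol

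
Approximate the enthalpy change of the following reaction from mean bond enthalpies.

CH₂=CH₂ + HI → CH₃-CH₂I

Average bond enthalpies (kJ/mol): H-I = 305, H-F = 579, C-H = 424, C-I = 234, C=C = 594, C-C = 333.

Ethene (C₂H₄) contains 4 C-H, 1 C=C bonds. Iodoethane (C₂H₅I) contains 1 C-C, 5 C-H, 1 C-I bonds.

Bonds broken (reactants):
  C-H: 4 × 424 = 1696
  C=C: 1 × 594 = 594
  H-I: 1 × 305 = 305
  Σ(broken) = 2595 kJ
Bonds formed (products):
  C-C: 1 × 333 = 333
  C-H: 5 × 424 = 2120
  C-I: 1 × 234 = 234
  Σ(formed) = 2687 kJ
ΔH = Σ(broken) − Σ(formed) = 2595 − 2687 = −92 kJ

ΔH ≈ −92 kJ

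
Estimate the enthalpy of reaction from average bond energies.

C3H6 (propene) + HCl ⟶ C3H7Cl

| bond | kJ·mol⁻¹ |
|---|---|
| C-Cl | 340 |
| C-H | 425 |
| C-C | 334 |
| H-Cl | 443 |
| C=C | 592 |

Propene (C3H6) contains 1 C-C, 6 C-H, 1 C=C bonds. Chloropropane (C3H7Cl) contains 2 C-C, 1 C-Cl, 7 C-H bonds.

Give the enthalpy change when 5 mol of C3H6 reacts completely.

Bonds broken (reactants):
  C-C: 1 × 334 = 334
  C-H: 6 × 425 = 2550
  C=C: 1 × 592 = 592
  H-Cl: 1 × 443 = 443
  Σ(broken) = 3919 kJ
Bonds formed (products):
  C-C: 2 × 334 = 668
  C-Cl: 1 × 340 = 340
  C-H: 7 × 425 = 2975
  Σ(formed) = 3983 kJ
ΔH = Σ(broken) − Σ(formed) = 3919 − 3983 = −64 kJ
For 5× the reaction as written: 5 × (−64) = −320 kJ

ΔH = −320 kJ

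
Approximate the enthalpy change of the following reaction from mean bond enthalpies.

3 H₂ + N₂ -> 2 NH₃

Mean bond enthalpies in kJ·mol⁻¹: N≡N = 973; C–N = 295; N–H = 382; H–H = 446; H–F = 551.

Bonds broken (reactants):
  H–H: 3 × 446 = 1338
  N≡N: 1 × 973 = 973
  Σ(broken) = 2311 kJ
Bonds formed (products):
  N–H: 6 × 382 = 2292
  Σ(formed) = 2292 kJ
ΔH = Σ(broken) − Σ(formed) = 2311 − 2292 = +19 kJ

ΔH ≈ +19 kJ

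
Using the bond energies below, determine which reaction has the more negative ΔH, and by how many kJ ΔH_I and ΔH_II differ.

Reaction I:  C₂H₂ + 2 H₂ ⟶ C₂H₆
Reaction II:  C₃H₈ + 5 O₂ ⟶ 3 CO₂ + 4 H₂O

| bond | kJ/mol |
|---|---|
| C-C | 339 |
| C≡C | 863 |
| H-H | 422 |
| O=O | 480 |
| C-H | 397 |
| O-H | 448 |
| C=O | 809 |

Reaction II, by 1964 kJ

Reaction I:
  Bonds broken (reactants):
    C≡C: 1 × 863 = 863
    C-H: 2 × 397 = 794
    H-H: 2 × 422 = 844
    Σ(broken) = 2501 kJ
  Bonds formed (products):
    C-C: 1 × 339 = 339
    C-H: 6 × 397 = 2382
    Σ(formed) = 2721 kJ
  ΔH_I = 2501 − 2721 = −220 kJ
Reaction II:
  Bonds broken (reactants):
    C-C: 2 × 339 = 678
    C-H: 8 × 397 = 3176
    O=O: 5 × 480 = 2400
    Σ(broken) = 6254 kJ
  Bonds formed (products):
    C=O: 6 × 809 = 4854
    O-H: 8 × 448 = 3584
    Σ(formed) = 8438 kJ
  ΔH_II = 6254 − 8438 = −2184 kJ
ΔH_I − ΔH_II = +1964 kJ, so reaction II has the more negative ΔH; |ΔH_I − ΔH_II| = 1964 kJ.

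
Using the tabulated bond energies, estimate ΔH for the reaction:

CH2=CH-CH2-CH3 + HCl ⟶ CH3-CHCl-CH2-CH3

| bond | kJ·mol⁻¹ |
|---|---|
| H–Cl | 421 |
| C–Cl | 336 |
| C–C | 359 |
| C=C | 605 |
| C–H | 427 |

ΔH ≈ −96 kJ

Bonds broken (reactants):
  C–C: 2 × 359 = 718
  C–H: 8 × 427 = 3416
  C=C: 1 × 605 = 605
  H–Cl: 1 × 421 = 421
  Σ(broken) = 5160 kJ
Bonds formed (products):
  C–C: 3 × 359 = 1077
  C–Cl: 1 × 336 = 336
  C–H: 9 × 427 = 3843
  Σ(formed) = 5256 kJ
ΔH = Σ(broken) − Σ(formed) = 5160 − 5256 = −96 kJ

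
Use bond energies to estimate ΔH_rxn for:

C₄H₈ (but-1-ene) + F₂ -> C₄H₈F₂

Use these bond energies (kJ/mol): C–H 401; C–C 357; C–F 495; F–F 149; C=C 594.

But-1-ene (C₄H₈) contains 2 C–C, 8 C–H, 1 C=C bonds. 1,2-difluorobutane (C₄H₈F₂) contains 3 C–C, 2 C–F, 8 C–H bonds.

ΔH ≈ −604 kJ

Bonds broken (reactants):
  C–C: 2 × 357 = 714
  C–H: 8 × 401 = 3208
  C=C: 1 × 594 = 594
  F–F: 1 × 149 = 149
  Σ(broken) = 4665 kJ
Bonds formed (products):
  C–C: 3 × 357 = 1071
  C–F: 2 × 495 = 990
  C–H: 8 × 401 = 3208
  Σ(formed) = 5269 kJ
ΔH = Σ(broken) − Σ(formed) = 4665 − 5269 = −604 kJ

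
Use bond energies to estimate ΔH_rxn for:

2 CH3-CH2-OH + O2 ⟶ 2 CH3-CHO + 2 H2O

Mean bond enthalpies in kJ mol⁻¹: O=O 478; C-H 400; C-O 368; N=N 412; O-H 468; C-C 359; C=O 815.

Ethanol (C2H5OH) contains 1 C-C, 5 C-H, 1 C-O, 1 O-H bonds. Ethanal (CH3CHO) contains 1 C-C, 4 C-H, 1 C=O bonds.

ΔH ≈ −552 kJ

Bonds broken (reactants):
  C-C: 2 × 359 = 718
  C-H: 10 × 400 = 4000
  C-O: 2 × 368 = 736
  O-H: 2 × 468 = 936
  O=O: 1 × 478 = 478
  Σ(broken) = 6868 kJ
Bonds formed (products):
  C-C: 2 × 359 = 718
  C-H: 8 × 400 = 3200
  C=O: 2 × 815 = 1630
  O-H: 4 × 468 = 1872
  Σ(formed) = 7420 kJ
ΔH = Σ(broken) − Σ(formed) = 6868 − 7420 = −552 kJ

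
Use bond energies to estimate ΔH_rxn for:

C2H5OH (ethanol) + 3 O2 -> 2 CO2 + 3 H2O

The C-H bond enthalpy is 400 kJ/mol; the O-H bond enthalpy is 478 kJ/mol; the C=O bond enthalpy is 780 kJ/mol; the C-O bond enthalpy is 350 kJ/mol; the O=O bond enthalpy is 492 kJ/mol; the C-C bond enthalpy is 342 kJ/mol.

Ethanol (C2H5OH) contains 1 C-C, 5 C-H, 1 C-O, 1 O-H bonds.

Bonds broken (reactants):
  C-C: 1 × 342 = 342
  C-H: 5 × 400 = 2000
  C-O: 1 × 350 = 350
  O-H: 1 × 478 = 478
  O=O: 3 × 492 = 1476
  Σ(broken) = 4646 kJ
Bonds formed (products):
  C=O: 4 × 780 = 3120
  O-H: 6 × 478 = 2868
  Σ(formed) = 5988 kJ
ΔH = Σ(broken) − Σ(formed) = 4646 − 5988 = −1342 kJ

ΔH ≈ −1342 kJ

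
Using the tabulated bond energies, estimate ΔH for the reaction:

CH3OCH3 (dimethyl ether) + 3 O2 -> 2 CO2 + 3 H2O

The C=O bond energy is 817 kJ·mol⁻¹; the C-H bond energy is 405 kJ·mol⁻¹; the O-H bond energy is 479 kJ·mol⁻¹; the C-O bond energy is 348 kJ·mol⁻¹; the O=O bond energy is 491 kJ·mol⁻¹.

ΔH ≈ −1543 kJ

Bonds broken (reactants):
  C-H: 6 × 405 = 2430
  C-O: 2 × 348 = 696
  O=O: 3 × 491 = 1473
  Σ(broken) = 4599 kJ
Bonds formed (products):
  C=O: 4 × 817 = 3268
  O-H: 6 × 479 = 2874
  Σ(formed) = 6142 kJ
ΔH = Σ(broken) − Σ(formed) = 4599 − 6142 = −1543 kJ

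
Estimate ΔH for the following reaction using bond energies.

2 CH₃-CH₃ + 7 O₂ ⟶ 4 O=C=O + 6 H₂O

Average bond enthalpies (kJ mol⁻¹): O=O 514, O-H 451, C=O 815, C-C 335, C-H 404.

ΔH ≈ −2816 kJ

Bonds broken (reactants):
  C-C: 2 × 335 = 670
  C-H: 12 × 404 = 4848
  O=O: 7 × 514 = 3598
  Σ(broken) = 9116 kJ
Bonds formed (products):
  C=O: 8 × 815 = 6520
  O-H: 12 × 451 = 5412
  Σ(formed) = 11932 kJ
ΔH = Σ(broken) − Σ(formed) = 9116 − 11932 = −2816 kJ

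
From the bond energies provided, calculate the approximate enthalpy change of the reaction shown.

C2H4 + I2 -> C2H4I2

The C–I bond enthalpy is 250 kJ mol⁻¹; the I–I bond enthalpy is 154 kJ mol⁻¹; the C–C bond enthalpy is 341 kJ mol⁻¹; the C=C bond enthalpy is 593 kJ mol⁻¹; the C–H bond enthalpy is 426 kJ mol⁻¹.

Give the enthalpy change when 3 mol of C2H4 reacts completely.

ΔH = −282 kJ

Bonds broken (reactants):
  C–H: 4 × 426 = 1704
  C=C: 1 × 593 = 593
  I–I: 1 × 154 = 154
  Σ(broken) = 2451 kJ
Bonds formed (products):
  C–C: 1 × 341 = 341
  C–H: 4 × 426 = 1704
  C–I: 2 × 250 = 500
  Σ(formed) = 2545 kJ
ΔH = Σ(broken) − Σ(formed) = 2451 − 2545 = −94 kJ
For 3× the reaction as written: 3 × (−94) = −282 kJ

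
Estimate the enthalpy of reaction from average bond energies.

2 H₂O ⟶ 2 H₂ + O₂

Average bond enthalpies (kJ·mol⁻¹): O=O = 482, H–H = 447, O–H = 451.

Bonds broken (reactants):
  O–H: 4 × 451 = 1804
  Σ(broken) = 1804 kJ
Bonds formed (products):
  H–H: 2 × 447 = 894
  O=O: 1 × 482 = 482
  Σ(formed) = 1376 kJ
ΔH = Σ(broken) − Σ(formed) = 1804 − 1376 = +428 kJ

ΔH ≈ +428 kJ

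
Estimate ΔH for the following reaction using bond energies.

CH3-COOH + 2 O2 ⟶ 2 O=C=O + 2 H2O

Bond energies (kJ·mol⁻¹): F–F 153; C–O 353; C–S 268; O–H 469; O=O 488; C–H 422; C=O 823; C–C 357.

ΔH ≈ −924 kJ

Bonds broken (reactants):
  C–C: 1 × 357 = 357
  C–H: 3 × 422 = 1266
  C–O: 1 × 353 = 353
  C=O: 1 × 823 = 823
  O–H: 1 × 469 = 469
  O=O: 2 × 488 = 976
  Σ(broken) = 4244 kJ
Bonds formed (products):
  C=O: 4 × 823 = 3292
  O–H: 4 × 469 = 1876
  Σ(formed) = 5168 kJ
ΔH = Σ(broken) − Σ(formed) = 4244 − 5168 = −924 kJ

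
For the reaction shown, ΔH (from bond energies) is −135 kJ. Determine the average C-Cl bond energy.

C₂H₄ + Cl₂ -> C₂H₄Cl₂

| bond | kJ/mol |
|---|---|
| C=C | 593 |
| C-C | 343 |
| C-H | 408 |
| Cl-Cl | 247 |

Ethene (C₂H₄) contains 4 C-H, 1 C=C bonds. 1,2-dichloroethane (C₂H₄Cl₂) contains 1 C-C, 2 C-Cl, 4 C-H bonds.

D(C-Cl) ≈ 316 kJ/mol

Let D be the C-Cl bond energy.
Σ(broken) = 4×408 + 1×593 + 1×247 = 2472
Σ(formed) = 1×343 + 2×D + 4×408 = 1975 + 2D
ΔH = Σ(broken) − Σ(formed) = (2472) − (1975 + 2D) = +497 − 2D
Setting this equal to −135 kJ gives 2D = 632, so D = 316 kJ/mol.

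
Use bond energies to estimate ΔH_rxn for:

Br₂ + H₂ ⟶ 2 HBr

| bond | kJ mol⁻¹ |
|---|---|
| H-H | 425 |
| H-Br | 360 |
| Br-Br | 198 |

ΔH ≈ −97 kJ

Bonds broken (reactants):
  Br-Br: 1 × 198 = 198
  H-H: 1 × 425 = 425
  Σ(broken) = 623 kJ
Bonds formed (products):
  H-Br: 2 × 360 = 720
  Σ(formed) = 720 kJ
ΔH = Σ(broken) − Σ(formed) = 623 − 720 = −97 kJ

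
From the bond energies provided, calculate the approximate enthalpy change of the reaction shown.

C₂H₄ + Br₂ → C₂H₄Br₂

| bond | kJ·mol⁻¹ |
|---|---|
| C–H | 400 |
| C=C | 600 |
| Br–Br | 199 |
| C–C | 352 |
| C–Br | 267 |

ΔH ≈ −87 kJ

Bonds broken (reactants):
  Br–Br: 1 × 199 = 199
  C–H: 4 × 400 = 1600
  C=C: 1 × 600 = 600
  Σ(broken) = 2399 kJ
Bonds formed (products):
  C–Br: 2 × 267 = 534
  C–C: 1 × 352 = 352
  C–H: 4 × 400 = 1600
  Σ(formed) = 2486 kJ
ΔH = Σ(broken) − Σ(formed) = 2399 − 2486 = −87 kJ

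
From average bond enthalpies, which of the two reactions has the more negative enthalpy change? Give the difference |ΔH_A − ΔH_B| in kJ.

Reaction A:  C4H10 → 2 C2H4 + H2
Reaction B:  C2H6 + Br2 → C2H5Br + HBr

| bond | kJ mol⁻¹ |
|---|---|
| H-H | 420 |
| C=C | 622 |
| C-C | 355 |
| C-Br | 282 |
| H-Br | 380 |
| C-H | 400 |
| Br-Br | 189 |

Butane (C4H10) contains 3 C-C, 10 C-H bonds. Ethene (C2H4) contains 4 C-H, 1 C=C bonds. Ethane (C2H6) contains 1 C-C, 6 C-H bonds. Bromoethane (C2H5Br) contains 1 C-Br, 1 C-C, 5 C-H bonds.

Reaction A:
  Bonds broken (reactants):
    C-C: 3 × 355 = 1065
    C-H: 10 × 400 = 4000
    Σ(broken) = 5065 kJ
  Bonds formed (products):
    C-H: 8 × 400 = 3200
    C=C: 2 × 622 = 1244
    H-H: 1 × 420 = 420
    Σ(formed) = 4864 kJ
  ΔH_A = 5065 − 4864 = +201 kJ
Reaction B:
  Bonds broken (reactants):
    Br-Br: 1 × 189 = 189
    C-C: 1 × 355 = 355
    C-H: 6 × 400 = 2400
    Σ(broken) = 2944 kJ
  Bonds formed (products):
    C-Br: 1 × 282 = 282
    C-C: 1 × 355 = 355
    C-H: 5 × 400 = 2000
    H-Br: 1 × 380 = 380
    Σ(formed) = 3017 kJ
  ΔH_B = 2944 − 3017 = −73 kJ
ΔH_A − ΔH_B = +274 kJ, so reaction B has the more negative ΔH; |ΔH_A − ΔH_B| = 274 kJ.

Reaction B, by 274 kJ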